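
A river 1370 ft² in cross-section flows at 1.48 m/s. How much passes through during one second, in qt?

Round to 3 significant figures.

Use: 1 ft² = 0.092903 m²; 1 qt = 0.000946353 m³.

1370 ft² × 0.092903 = 127.277 m²
V = v × A × t = 1.48 m/s × 127.277 m² × 1 s = 188.37 m³
188.37 m³ ÷ (0.000946353 m³/qt) = 199048 qt

1.99×10⁵ qt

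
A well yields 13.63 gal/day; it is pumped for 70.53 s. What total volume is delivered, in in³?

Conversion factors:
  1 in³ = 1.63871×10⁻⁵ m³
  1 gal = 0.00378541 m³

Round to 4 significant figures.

2.570 in³

13.63 gal/day → 5.97166×10⁻⁷ m³/s
V = Q × t = 5.97166×10⁻⁷ × 70.53 = 4.21181×10⁻⁵ m³
In in³: 4.21181×10⁻⁵ / 1.63871×10⁻⁵ = 2.5702 in³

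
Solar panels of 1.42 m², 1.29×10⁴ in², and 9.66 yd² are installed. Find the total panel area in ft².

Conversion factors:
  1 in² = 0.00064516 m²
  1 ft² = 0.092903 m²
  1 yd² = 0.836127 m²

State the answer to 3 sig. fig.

192 ft²

1.42 m² (already m²)
1.29×10⁴ in² × 0.00064516 = 8.32256 m²
9.66 yd² × 0.836127 = 8.07699 m²
Sum: 1.42 + 8.32256 + 8.07699 = 17.8196 m²
In ft²: 17.8196 / 0.092903 = 191.809 ft²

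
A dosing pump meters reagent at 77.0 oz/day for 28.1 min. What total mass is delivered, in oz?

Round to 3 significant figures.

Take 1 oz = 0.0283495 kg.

77.0 oz/day → 2.52652×10⁻⁵ kg/s
28.1 min → 1686 s
m = ṁ × t = 2.52652×10⁻⁵ × 1686 = 0.0425971 kg
In oz: 0.0425971 / 0.0283495 = 1.50257 oz

1.50 oz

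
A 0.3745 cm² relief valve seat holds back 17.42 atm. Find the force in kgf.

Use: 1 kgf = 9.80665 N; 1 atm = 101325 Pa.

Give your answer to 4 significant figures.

17.42 atm × 101325 → 1.76508×10⁶ Pa
0.3745 cm² × 0.0001 → 3.745×10⁻⁵ m²
F = P × A = 1.76508×10⁶ Pa × 3.745×10⁻⁵ m² = 66.1022 N
66.1022 N ÷ (9.80665 N/kgf) = 6.74055 kgf

6.741 kgf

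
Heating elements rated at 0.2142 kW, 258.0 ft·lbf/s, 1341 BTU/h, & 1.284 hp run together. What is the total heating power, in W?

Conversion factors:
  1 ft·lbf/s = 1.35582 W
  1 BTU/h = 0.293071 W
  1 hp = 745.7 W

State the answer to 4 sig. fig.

0.2142 kW × 1000 = 214.2 W
258.0 ft·lbf/s × 1.35582 = 349.802 W
1341 BTU/h × 0.293071 = 393.008 W
1.284 hp × 745.7 = 957.479 W
Total: 214.2 + 349.802 + 393.008 + 957.479 = 1914.49 W

1914 W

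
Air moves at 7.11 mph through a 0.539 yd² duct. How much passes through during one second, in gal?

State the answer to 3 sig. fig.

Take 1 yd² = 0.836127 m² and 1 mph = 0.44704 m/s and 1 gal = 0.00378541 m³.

378 gal

7.11 mph × 0.44704 → 3.17845 m/s
0.539 yd² × 0.836127 → 0.450672 m²
V = v × A × t = 3.17845 m/s × 0.450672 m² × 1 s = 1.43244 m³
1.43244 m³ ÷ (0.00378541 m³/gal) = 378.411 gal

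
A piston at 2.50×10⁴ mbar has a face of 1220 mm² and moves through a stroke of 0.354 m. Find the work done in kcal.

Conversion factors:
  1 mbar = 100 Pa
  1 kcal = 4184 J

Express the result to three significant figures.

2.50×10⁴ mbar → 2.5×10⁶ Pa
1220 mm² → 0.00122 m²
F = P × A = 2.5×10⁶ × 0.00122 = 3050 N
W = F × d = 3050 × 0.354 = 1079.7 J
In kcal: 1079.7 / 4184 = 0.258054 kcal

0.258 kcal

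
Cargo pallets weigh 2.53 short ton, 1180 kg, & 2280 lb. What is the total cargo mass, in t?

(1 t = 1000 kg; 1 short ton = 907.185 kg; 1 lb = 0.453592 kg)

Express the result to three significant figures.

4.51 t

2.53 short ton × 907.185 → 2295.18 kg
1180 kg (already kg)
2280 lb × 0.453592 → 1034.19 kg
Sum: 2295.18 + 1180 + 1034.19 = 4509.37 kg
In t: 4509.37 / 1000 = 4.50937 t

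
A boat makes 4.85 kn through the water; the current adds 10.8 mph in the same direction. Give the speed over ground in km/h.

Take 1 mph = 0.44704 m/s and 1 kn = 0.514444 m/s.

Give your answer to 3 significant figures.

4.85 kn × 0.514444 = 2.49505 m/s
10.8 mph × 0.44704 = 4.82803 m/s
Combined: 2.49505 + 4.82803 = 7.32308 m/s
In km/h: 7.32308 / (1/3.6) = 26.3631 km/h

26.4 km/h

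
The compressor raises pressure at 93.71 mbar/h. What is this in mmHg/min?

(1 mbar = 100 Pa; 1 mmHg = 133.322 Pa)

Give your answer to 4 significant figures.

93.71 mbar/h × 100 Pa/mbar ÷ 3600 s/h = 2.60306 Pa/s
2.60306 Pa/s ÷ 133.322 Pa/mmHg × 60 s/min = 1.17148 mmHg/min

1.171 mmHg/min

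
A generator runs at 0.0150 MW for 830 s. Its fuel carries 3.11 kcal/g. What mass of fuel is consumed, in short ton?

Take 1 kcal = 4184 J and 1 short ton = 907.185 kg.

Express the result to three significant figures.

0.00105 short ton

0.0150 MW → 15000 W
E = P × t = 15000 × 830 = 1.245×10⁷ J
3.11 kcal/g → 1.30122×10⁷ J/kg
m = E / e_s = 1.245×10⁷ / 1.30122×10⁷ = 0.956794 kg
In short ton: 0.956794 / 907.185 = 0.00105468 short ton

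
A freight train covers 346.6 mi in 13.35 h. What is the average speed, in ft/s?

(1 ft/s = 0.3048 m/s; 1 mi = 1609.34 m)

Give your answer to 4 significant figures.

346.6 mi × 1609.34 = 557797 m
13.35 h × 3600 = 48060 s
v = d / t = 557797 m / 48060 s = 11.6063 m/s
11.6063 m/s ÷ (0.3048 m/s/ft/s) = 38.0784 ft/s

38.08 ft/s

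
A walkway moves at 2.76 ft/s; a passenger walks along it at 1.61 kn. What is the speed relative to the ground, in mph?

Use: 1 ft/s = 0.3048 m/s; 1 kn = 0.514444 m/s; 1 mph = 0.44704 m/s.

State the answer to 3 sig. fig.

2.76 ft/s × 0.3048 → 0.841248 m/s
1.61 kn × 0.514444 → 0.828255 m/s
Combined: 0.841248 + 0.828255 = 1.6695 m/s
In mph: 1.6695 / 0.44704 = 3.73457 mph

3.73 mph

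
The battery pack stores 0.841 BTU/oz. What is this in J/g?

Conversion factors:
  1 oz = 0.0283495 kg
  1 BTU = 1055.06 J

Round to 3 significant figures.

0.841 BTU/oz × 1055.06 J/BTU ÷ 0.0283495 kg/oz = 31298.8 J/kg
31298.8 J/kg × 0.001 kg/g = 31.2988 J/g

31.3 J/g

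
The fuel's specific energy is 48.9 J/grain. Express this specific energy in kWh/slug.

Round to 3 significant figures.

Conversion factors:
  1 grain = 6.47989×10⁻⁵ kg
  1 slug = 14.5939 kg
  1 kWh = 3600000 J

48.9 J/grain ÷ 6.47989×10⁻⁵ kg/grain = 754642 J/kg
754642 J/kg ÷ 3600000 J/kWh × 14.5939 kg/slug = 3.05921 kWh/slug

3.06 kWh/slug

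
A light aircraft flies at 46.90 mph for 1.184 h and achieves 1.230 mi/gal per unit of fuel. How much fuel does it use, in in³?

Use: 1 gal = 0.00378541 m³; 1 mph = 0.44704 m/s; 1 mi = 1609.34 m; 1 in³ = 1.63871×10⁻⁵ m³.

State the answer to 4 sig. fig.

1.043×10⁴ in³

46.90 mph → 20.9662 m/s
1.184 h → 4262.4 s
d = v × t = 20.9662 × 4262.4 = 89366.3 m
1.230 mi/gal → 522926 m/m³
V = d / (distance per unit fuel) = 89366.3 / 522926 = 0.170897 m³
In in³: 0.170897 / 1.63871×10⁻⁵ = 10428.8 in³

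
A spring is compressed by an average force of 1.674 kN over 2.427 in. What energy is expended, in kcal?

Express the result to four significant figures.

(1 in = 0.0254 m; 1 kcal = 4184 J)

0.02466 kcal

1.674 kN × 1000 → 1674 N
2.427 in × 0.0254 → 0.0616458 m
W = F × d = 1674 N × 0.0616458 m = 103.195 J
103.195 J ÷ (4184 J/kcal) = 0.0246642 kcal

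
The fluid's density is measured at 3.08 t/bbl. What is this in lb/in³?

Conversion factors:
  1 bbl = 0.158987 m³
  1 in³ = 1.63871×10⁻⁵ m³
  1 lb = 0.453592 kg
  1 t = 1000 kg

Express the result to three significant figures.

3.08 t/bbl × 1000 kg/t ÷ 0.158987 m³/bbl = 19372.7 kg/m³
19372.7 kg/m³ ÷ 0.453592 kg/lb × 1.63871×10⁻⁵ m³/in³ = 0.699885 lb/in³

0.700 lb/in³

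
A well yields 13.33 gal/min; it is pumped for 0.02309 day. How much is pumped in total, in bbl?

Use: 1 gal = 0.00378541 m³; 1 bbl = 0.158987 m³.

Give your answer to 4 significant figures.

13.33 gal/min → 8.40992×10⁻⁴ m³/s
0.02309 day → 1994.98 s
V = Q × t = 8.40992×10⁻⁴ × 1994.98 = 1.67776 m³
In bbl: 1.67776 / 0.158987 = 10.5528 bbl

10.55 bbl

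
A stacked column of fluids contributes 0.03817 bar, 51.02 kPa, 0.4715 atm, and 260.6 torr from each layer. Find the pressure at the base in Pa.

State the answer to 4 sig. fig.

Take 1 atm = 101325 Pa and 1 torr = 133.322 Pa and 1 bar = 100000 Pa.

1.374×10⁵ Pa

0.03817 bar × 100000 = 3817 Pa
51.02 kPa × 1000 = 51020 Pa
0.4715 atm × 101325 = 47774.7 Pa
260.6 torr × 133.322 = 34743.7 Pa
Sum: 3817 + 51020 + 47774.7 + 34743.7 = 137355 Pa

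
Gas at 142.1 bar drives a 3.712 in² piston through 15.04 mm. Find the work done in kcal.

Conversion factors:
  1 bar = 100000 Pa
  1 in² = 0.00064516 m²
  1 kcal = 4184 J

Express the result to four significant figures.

0.1223 kcal

142.1 bar → 1.421×10⁷ Pa
3.712 in² → 0.00239483 m²
F = P × A = 1.421×10⁷ × 0.00239483 = 34030.5 N
15.04 mm → 0.01504 m
W = F × d = 34030.5 × 0.01504 = 511.819 J
In kcal: 511.819 / 4184 = 0.122328 kcal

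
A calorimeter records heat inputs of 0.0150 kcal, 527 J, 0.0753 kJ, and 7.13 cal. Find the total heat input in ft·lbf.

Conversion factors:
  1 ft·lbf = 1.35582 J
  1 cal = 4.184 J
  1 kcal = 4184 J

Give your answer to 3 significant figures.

0.0150 kcal × 4184 = 62.76 J
527 J (already J)
0.0753 kJ × 1000 = 75.3 J
7.13 cal × 4.184 = 29.8319 J
Combined: 62.76 + 527 + 75.3 + 29.8319 = 694.892 J
In ft·lbf: 694.892 / 1.35582 = 512.525 ft·lbf

513 ft·lbf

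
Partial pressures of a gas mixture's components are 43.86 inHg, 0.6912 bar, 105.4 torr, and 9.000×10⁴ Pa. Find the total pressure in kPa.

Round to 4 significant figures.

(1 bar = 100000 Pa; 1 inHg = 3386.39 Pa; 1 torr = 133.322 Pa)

43.86 inHg × 3386.39 = 148527 Pa
0.6912 bar × 100000 = 69120 Pa
105.4 torr × 133.322 = 14052.1 Pa
9.000×10⁴ Pa (already Pa)
Combined: 148527 + 69120 + 14052.1 + 90000 = 321699 Pa
In kPa: 321699 / 1000 = 321.699 kPa

321.7 kPa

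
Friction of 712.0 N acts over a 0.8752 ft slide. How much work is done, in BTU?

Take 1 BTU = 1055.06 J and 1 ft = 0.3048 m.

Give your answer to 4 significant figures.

0.8752 ft × 0.3048 → 0.266761 m
W = F × d = 712 N × 0.266761 m = 189.934 J
189.934 J ÷ (1055.06 J/BTU) = 0.180022 BTU

0.1800 BTU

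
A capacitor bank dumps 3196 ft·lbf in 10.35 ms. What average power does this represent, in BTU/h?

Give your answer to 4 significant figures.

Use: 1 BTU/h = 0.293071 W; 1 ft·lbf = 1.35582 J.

1.429×10⁶ BTU/h

3196 ft·lbf × 1.35582 → 4333.2 J
10.35 ms × 0.001 → 0.01035 s
P = E / t = 4333.2 J / 0.01035 s = 418667 W
418667 W ÷ (0.293071 W/BTU/h) = 1.42855×10⁶ BTU/h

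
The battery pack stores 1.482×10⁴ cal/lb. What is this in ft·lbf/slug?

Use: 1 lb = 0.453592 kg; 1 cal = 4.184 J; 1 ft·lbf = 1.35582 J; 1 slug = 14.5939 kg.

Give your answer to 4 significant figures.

1.482×10⁴ cal/lb × 4.184 J/cal ÷ 0.453592 kg/lb = 136702 J/kg
136702 J/kg ÷ 1.35582 J/ft·lbf × 14.5939 kg/slug = 1.47145×10⁶ ft·lbf/slug

1.471×10⁶ ft·lbf/slug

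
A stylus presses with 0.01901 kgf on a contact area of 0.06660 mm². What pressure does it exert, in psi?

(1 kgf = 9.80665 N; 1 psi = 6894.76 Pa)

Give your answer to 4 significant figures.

0.01901 kgf × 9.80665 = 0.186424 N
0.06660 mm² × 10⁻⁶ = 6.66×10⁻⁸ m²
P = F / A = 0.186424 N / 6.66×10⁻⁸ m² = 2.79916×10⁶ Pa
2.79916×10⁶ Pa ÷ (6894.76 Pa/psi) = 405.984 psi

406.0 psi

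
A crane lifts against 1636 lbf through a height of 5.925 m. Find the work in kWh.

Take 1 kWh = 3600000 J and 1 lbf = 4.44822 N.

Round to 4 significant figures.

1636 lbf × 4.44822 → 7277.29 N
W = F × d = 7277.29 N × 5.925 m = 43117.9 J
43117.9 J ÷ (3600000 J/kWh) = 0.0119772 kWh

0.01198 kWh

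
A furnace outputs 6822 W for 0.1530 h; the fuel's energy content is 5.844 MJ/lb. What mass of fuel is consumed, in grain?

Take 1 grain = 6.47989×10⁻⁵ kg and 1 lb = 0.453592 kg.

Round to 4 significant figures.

0.1530 h → 550.8 s
E = P × t = 6822 × 550.8 = 3.75756×10⁶ J
5.844 MJ/lb → 1.28838×10⁷ J/kg
m = E / e_s = 3.75756×10⁶ / 1.28838×10⁷ = 0.29165 kg
In grain: 0.29165 / 6.47989×10⁻⁵ = 4500.85 grain

4501 grain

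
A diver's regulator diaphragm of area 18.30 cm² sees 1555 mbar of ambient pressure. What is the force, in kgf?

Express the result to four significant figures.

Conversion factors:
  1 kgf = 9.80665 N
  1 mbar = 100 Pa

29.02 kgf

1555 mbar × 100 → 155500 Pa
18.30 cm² × 0.0001 → 0.00183 m²
F = P × A = 155500 Pa × 0.00183 m² = 284.565 N
284.565 N ÷ (9.80665 N/kgf) = 29.0176 kgf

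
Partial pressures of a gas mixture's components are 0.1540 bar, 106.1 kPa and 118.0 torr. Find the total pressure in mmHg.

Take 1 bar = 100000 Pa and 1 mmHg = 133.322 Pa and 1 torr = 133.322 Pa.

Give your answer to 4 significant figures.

1029 mmHg

0.1540 bar × 100000 = 15400 Pa
106.1 kPa × 1000 = 106100 Pa
118.0 torr × 133.322 = 15732 Pa
Sum: 15400 + 106100 + 15732 = 137232 Pa
In mmHg: 137232 / 133.322 = 1029.33 mmHg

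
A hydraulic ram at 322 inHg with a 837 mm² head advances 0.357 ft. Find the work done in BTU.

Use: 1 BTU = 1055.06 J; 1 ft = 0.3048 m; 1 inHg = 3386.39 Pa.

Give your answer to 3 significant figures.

322 inHg → 1.09042×10⁶ Pa
837 mm² → 8.37×10⁻⁴ m²
F = P × A = 1.09042×10⁶ × 8.37×10⁻⁴ = 912.682 N
0.357 ft → 0.108814 m
W = F × d = 912.682 × 0.108814 = 99.3126 J
In BTU: 99.3126 / 1055.06 = 0.0941298 BTU

0.0941 BTU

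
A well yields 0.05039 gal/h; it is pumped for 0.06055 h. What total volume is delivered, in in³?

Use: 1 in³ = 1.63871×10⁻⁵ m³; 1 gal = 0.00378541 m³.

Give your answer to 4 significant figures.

0.7048 in³

0.05039 gal/h → 5.29852×10⁻⁸ m³/s
0.06055 h → 217.98 s
V = Q × t = 5.29852×10⁻⁸ × 217.98 = 1.15497×10⁻⁵ m³
In in³: 1.15497×10⁻⁵ / 1.63871×10⁻⁵ = 0.704804 in³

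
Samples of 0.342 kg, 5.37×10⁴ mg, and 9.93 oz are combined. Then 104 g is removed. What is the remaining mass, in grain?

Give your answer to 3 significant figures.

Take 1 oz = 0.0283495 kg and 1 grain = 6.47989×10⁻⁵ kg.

0.342 kg (already kg)
5.37×10⁴ mg × 10⁻⁶ → 0.0537 kg
9.93 oz × 0.0283495 → 0.281511 kg
104 g × 0.001 → 0.104 kg
Result: 0.342 + 0.0537 + 0.281511 − 0.104 = 0.573211 kg
In grain: 0.573211 / 6.47989×10⁻⁵ = 8846 grain

8850 grain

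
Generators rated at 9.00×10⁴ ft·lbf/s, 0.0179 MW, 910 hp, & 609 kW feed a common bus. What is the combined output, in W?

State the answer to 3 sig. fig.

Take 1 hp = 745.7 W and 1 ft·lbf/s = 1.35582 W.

1.43×10⁶ W

9.00×10⁴ ft·lbf/s × 1.35582 = 122024 W
0.0179 MW × 1000000 = 17900 W
910 hp × 745.7 = 678587 W
609 kW × 1000 = 609000 W
Combined: 122024 + 17900 + 678587 + 609000 = 1.42751×10⁶ W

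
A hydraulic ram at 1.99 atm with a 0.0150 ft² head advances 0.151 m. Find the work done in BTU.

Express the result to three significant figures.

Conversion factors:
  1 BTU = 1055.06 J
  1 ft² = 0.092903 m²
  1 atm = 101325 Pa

0.0402 BTU

1.99 atm → 201637 Pa
0.0150 ft² → 0.00139354 m²
F = P × A = 201637 × 0.00139354 = 280.989 N
W = F × d = 280.989 × 0.151 = 42.4293 J
In BTU: 42.4293 / 1055.06 = 0.0402151 BTU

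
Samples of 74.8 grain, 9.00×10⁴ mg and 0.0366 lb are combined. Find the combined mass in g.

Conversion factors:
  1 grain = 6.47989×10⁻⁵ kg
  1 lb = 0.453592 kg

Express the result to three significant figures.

74.8 grain × 6.47989×10⁻⁵ = 0.00484696 kg
9.00×10⁴ mg × 10⁻⁶ = 0.09 kg
0.0366 lb × 0.453592 = 0.0166015 kg
Total: 0.00484696 + 0.09 + 0.0166015 = 0.111448 kg
In g: 0.111448 / 0.001 = 111.448 g

111 g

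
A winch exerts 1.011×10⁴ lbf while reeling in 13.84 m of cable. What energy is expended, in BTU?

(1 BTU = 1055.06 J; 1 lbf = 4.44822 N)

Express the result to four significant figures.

1.011×10⁴ lbf × 4.44822 → 44971.5 N
W = F × d = 44971.5 N × 13.84 m = 622406 J
622406 J ÷ (1055.06 J/BTU) = 589.925 BTU

589.9 BTU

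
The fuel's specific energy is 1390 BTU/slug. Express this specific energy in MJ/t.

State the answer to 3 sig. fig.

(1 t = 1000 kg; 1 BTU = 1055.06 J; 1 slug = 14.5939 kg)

1390 BTU/slug × 1055.06 J/BTU ÷ 14.5939 kg/slug = 100489 J/kg
100489 J/kg ÷ 1000000 J/MJ × 1000 kg/t = 100.489 MJ/t

100 MJ/t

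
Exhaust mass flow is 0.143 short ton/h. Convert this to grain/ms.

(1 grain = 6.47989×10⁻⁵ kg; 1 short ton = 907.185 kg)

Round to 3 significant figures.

0.143 short ton/h × 907.185 kg/short ton ÷ 3600 s/h = 0.0360354 kg/s
0.0360354 kg/s ÷ 6.47989×10⁻⁵ kg/grain × 0.001 s/ms = 0.556111 grain/ms

0.556 grain/ms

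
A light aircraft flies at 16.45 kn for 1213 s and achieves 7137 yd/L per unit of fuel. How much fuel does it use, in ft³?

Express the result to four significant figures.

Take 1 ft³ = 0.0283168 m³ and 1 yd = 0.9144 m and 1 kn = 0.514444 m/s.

0.05555 ft³

16.45 kn → 8.4626 m/s
d = v × t = 8.4626 × 1213 = 10265.1 m
7137 yd/L → 6.52607×10⁶ m/m³
V = d / (distance per unit fuel) = 10265.1 / 6.52607×10⁶ = 0.00157294 m³
In ft³: 0.00157294 / 0.0283168 = 0.0555479 ft³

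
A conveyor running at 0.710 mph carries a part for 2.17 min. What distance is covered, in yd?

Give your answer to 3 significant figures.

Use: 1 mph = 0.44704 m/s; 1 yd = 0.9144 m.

0.710 mph × 0.44704 → 0.317398 m/s
2.17 min × 60 → 130.2 s
d = v × t = 0.317398 m/s × 130.2 s = 41.3252 m
41.3252 m ÷ (0.9144 m/yd) = 45.1938 yd

45.2 yd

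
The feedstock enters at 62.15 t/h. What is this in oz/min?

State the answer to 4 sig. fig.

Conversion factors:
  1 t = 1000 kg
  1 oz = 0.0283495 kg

62.15 t/h × 1000 kg/t ÷ 3600 s/h = 17.2639 kg/s
17.2639 kg/s ÷ 0.0283495 kg/oz × 60 s/min = 36538 oz/min

3.654×10⁴ oz/min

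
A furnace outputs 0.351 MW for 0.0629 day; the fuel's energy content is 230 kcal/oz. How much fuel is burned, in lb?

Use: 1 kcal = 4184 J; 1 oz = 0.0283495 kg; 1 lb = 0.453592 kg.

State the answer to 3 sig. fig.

124 lb

0.351 MW → 351000 W
0.0629 day → 5434.56 s
E = P × t = 351000 × 5434.56 = 1.90753×10⁹ J
230 kcal/oz → 3.39449×10⁷ J/kg
m = E / e_s = 1.90753×10⁹ / 3.39449×10⁷ = 56.1949 kg
In lb: 56.1949 / 0.453592 = 123.889 lb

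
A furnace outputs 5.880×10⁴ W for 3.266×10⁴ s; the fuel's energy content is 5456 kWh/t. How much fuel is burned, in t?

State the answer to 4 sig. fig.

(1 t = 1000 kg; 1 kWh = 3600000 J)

E = P × t = 58800 × 32660 = 1.92041×10⁹ J
5456 kWh/t → 1.96416×10⁷ J/kg
m = E / e_s = 1.92041×10⁹ / 1.96416×10⁷ = 97.7726 kg
In t: 97.7726 / 1000 = 0.0977726 t

0.09777 t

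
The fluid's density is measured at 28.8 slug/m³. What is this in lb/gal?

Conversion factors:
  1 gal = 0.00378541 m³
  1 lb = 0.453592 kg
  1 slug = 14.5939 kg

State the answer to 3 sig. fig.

28.8 slug/m³ × 14.5939 kg/slug = 420.304 kg/m³
420.304 kg/m³ ÷ 0.453592 kg/lb × 0.00378541 m³/gal = 3.50761 lb/gal

3.51 lb/gal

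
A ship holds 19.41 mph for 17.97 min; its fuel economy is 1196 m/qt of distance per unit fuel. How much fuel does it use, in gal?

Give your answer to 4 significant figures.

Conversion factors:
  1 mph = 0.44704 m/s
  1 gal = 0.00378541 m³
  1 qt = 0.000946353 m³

19.41 mph → 8.67705 m/s
17.97 min → 1078.2 s
d = v × t = 8.67705 × 1078.2 = 9355.6 m
1196 m/qt → 1.2638×10⁶ m/m³
V = d / (distance per unit fuel) = 9355.6 / 1.2638×10⁶ = 0.00740275 m³
In gal: 0.00740275 / 0.00378541 = 1.9556 gal

1.956 gal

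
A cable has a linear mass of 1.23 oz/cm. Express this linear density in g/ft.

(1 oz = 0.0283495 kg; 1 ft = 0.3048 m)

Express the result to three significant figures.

1060 g/ft

1.23 oz/cm × 0.0283495 kg/oz ÷ 0.01 m/cm = 3.48699 kg/m
3.48699 kg/m ÷ 0.001 kg/g × 0.3048 m/ft = 1062.83 g/ft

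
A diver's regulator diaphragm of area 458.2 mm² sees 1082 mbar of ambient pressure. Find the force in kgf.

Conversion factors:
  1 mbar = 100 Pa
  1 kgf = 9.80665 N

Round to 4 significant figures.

1082 mbar × 100 → 108200 Pa
458.2 mm² × 10⁻⁶ → 4.582×10⁻⁴ m²
F = P × A = 108200 Pa × 4.582×10⁻⁴ m² = 49.5772 N
49.5772 N ÷ (9.80665 N/kgf) = 5.05547 kgf

5.055 kgf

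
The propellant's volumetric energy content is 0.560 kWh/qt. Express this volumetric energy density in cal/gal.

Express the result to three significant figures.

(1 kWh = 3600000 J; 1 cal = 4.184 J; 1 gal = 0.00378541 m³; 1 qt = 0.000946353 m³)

0.560 kWh/qt × 3600000 J/kWh ÷ 0.000946353 m³/qt = 2.13028×10⁹ J/m³
2.13028×10⁹ J/m³ ÷ 4.184 J/cal × 0.00378541 m³/gal = 1.92734×10⁶ cal/gal

1.93×10⁶ cal/gal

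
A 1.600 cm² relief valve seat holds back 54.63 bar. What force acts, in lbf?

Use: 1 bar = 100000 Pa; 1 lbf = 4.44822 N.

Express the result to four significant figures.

196.5 lbf

54.63 bar × 100000 = 5.463×10⁶ Pa
1.600 cm² × 0.0001 = 1.6×10⁻⁴ m²
F = P × A = 5.463×10⁶ Pa × 1.6×10⁻⁴ m² = 874.08 N
874.08 N ÷ (4.44822 N/lbf) = 196.501 lbf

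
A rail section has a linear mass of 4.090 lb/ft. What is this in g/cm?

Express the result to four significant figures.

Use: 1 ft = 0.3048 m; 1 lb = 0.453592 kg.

4.090 lb/ft × 0.453592 kg/lb ÷ 0.3048 m/ft = 6.08659 kg/m
6.08659 kg/m ÷ 0.001 kg/g × 0.01 m/cm = 60.8659 g/cm

60.87 g/cm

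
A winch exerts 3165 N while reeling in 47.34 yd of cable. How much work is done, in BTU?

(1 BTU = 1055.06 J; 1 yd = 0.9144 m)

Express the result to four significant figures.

47.34 yd × 0.9144 → 43.2877 m
W = F × d = 3165 N × 43.2877 m = 137006 J
137006 J ÷ (1055.06 J/BTU) = 129.856 BTU

129.9 BTU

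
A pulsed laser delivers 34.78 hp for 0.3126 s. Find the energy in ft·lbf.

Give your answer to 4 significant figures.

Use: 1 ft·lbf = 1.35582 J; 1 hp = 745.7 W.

5980 ft·lbf

34.78 hp × 745.7 → 25935.4 W
E = P × t = 25935.4 W × 0.3126 s = 8107.41 J
8107.41 J ÷ (1.35582 J/ft·lbf) = 5979.71 ft·lbf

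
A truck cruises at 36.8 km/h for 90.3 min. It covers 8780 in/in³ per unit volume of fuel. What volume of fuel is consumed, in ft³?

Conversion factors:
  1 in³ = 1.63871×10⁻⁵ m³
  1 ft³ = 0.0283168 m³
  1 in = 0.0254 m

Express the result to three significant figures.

36.8 km/h → 10.2222 m/s
90.3 min → 5418 s
d = v × t = 10.2222 × 5418 = 55383.9 m
8780 in/in³ → 1.3609×10⁷ m/m³
V = d / (distance per unit fuel) = 55383.9 / 1.3609×10⁷ = 0.00406965 m³
In ft³: 0.00406965 / 0.0283168 = 0.143719 ft³

0.144 ft³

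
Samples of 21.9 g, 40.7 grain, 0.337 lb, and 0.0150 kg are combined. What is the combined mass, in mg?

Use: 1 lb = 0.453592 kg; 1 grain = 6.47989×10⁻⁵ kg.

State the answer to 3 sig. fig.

1.92×10⁵ mg

21.9 g × 0.001 = 0.0219 kg
40.7 grain × 6.47989×10⁻⁵ = 0.00263732 kg
0.337 lb × 0.453592 = 0.152861 kg
0.0150 kg (already kg)
Sum: 0.0219 + 0.00263732 + 0.152861 + 0.015 = 0.192398 kg
In mg: 0.192398 / 10⁻⁶ = 192398 mg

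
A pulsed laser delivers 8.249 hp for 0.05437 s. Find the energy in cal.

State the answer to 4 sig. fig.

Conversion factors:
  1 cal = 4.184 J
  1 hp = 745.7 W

79.93 cal

8.249 hp × 745.7 → 6151.28 W
E = P × t = 6151.28 W × 0.05437 s = 334.445 J
334.445 J ÷ (4.184 J/cal) = 79.9343 cal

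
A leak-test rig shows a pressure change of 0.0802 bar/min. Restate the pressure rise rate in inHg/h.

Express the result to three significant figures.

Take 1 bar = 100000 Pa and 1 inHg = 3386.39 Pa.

0.0802 bar/min × 100000 Pa/bar ÷ 60 s/min = 133.667 Pa/s
133.667 Pa/s ÷ 3386.39 Pa/inHg × 3600 s/h = 142.099 inHg/h

142 inHg/h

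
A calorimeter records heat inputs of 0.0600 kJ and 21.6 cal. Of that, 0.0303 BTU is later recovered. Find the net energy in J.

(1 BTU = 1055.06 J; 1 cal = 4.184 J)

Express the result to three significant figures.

118 J

0.0600 kJ × 1000 → 60 J
21.6 cal × 4.184 → 90.3744 J
0.0303 BTU × 1055.06 → 31.9683 J
Sum: 60 + 90.3744 − 31.9683 = 118.406 J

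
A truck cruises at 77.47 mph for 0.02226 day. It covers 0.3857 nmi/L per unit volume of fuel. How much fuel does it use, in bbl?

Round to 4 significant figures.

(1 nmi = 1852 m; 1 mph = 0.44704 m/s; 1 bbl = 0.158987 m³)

77.47 mph → 34.6322 m/s
0.02226 day → 1923.26 s
d = v × t = 34.6322 × 1923.26 = 66606.7 m
0.3857 nmi/L → 714316 m/m³
V = d / (distance per unit fuel) = 66606.7 / 714316 = 0.0932454 m³
In bbl: 0.0932454 / 0.158987 = 0.586497 bbl

0.5865 bbl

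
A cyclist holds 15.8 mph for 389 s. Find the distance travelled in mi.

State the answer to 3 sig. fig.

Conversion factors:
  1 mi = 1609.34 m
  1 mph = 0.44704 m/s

1.71 mi

15.8 mph × 0.44704 → 7.06323 m/s
d = v × t = 7.06323 m/s × 389 s = 2747.6 m
2747.6 m ÷ (1609.34 m/mi) = 1.70728 mi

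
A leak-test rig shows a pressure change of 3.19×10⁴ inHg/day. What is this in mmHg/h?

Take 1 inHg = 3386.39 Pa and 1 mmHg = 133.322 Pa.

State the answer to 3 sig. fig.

3.19×10⁴ inHg/day × 3386.39 Pa/inHg ÷ 86400 s/day = 1250.3 Pa/s
1250.3 Pa/s ÷ 133.322 Pa/mmHg × 3600 s/h = 33761 mmHg/h

3.38×10⁴ mmHg/h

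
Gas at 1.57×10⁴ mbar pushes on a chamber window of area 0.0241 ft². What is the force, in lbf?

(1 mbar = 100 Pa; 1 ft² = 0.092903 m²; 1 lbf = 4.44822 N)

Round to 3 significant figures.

1.57×10⁴ mbar × 100 = 1.57×10⁶ Pa
0.0241 ft² × 0.092903 = 0.00223896 m²
F = P × A = 1.57×10⁶ Pa × 0.00223896 m² = 3515.17 N
3515.17 N ÷ (4.44822 N/lbf) = 790.242 lbf

790 lbf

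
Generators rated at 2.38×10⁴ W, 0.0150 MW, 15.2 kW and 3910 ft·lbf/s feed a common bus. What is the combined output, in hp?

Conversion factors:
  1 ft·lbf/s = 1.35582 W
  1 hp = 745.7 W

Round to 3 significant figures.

79.5 hp

2.38×10⁴ W (already W)
0.0150 MW × 1000000 = 15000 W
15.2 kW × 1000 = 15200 W
3910 ft·lbf/s × 1.35582 = 5301.26 W
Total: 23800 + 15000 + 15200 + 5301.26 = 59301.3 W
In hp: 59301.3 / 745.7 = 79.5243 hp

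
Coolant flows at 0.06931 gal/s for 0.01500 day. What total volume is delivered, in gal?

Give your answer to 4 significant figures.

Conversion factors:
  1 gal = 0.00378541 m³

89.83 gal

0.06931 gal/s → 2.62367×10⁻⁴ m³/s
0.01500 day → 1296 s
V = Q × t = 2.62367×10⁻⁴ × 1296 = 0.340028 m³
In gal: 0.340028 / 0.00378541 = 89.8259 gal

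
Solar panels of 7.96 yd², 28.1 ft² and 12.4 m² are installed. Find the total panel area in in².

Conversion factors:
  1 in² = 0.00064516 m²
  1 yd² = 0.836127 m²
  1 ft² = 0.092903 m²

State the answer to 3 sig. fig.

7.96 yd² × 0.836127 → 6.65557 m²
28.1 ft² × 0.092903 → 2.61057 m²
12.4 m² (already m²)
Total: 6.65557 + 2.61057 + 12.4 = 21.6661 m²
In in²: 21.6661 / 0.00064516 = 33582.5 in²

3.36×10⁴ in²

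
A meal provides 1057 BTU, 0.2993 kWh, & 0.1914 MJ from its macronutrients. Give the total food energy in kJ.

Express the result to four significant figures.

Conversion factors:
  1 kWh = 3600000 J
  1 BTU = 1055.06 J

2384 kJ

1057 BTU × 1055.06 = 1.1152×10⁶ J
0.2993 kWh × 3600000 = 1.07748×10⁶ J
0.1914 MJ × 1000000 = 191400 J
Total: 1.1152×10⁶ + 1.07748×10⁶ + 191400 = 2.38408×10⁶ J
In kJ: 2.38408×10⁶ / 1000 = 2384.08 kJ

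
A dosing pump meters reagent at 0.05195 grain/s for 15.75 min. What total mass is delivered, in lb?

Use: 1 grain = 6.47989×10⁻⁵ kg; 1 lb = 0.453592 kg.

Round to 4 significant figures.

0.007013 lb

0.05195 grain/s → 3.3663×10⁻⁶ kg/s
15.75 min → 945 s
m = ṁ × t = 3.3663×10⁻⁶ × 945 = 0.00318115 kg
In lb: 0.00318115 / 0.453592 = 0.00701324 lb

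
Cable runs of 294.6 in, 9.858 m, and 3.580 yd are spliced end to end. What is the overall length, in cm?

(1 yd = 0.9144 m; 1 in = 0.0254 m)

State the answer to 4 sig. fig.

2061 cm

294.6 in × 0.0254 = 7.48284 m
9.858 m (already m)
3.580 yd × 0.9144 = 3.27355 m
Sum: 7.48284 + 9.858 + 3.27355 = 20.6144 m
In cm: 20.6144 / 0.01 = 2061.44 cm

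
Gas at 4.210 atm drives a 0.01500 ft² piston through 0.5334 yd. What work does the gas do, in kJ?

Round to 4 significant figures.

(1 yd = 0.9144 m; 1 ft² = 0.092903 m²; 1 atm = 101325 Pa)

4.210 atm → 426578 Pa
0.01500 ft² → 0.00139354 m²
F = P × A = 426578 × 0.00139354 = 594.454 N
0.5334 yd → 0.487741 m
W = F × d = 594.454 × 0.487741 = 289.94 J
In kJ: 289.94 / 1000 = 0.28994 kJ

0.2899 kJ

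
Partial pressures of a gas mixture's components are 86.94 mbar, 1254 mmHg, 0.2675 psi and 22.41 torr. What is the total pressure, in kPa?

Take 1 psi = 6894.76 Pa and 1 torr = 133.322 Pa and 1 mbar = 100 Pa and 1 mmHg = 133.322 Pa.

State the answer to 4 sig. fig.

180.7 kPa

86.94 mbar × 100 → 8694 Pa
1254 mmHg × 133.322 → 167186 Pa
0.2675 psi × 6894.76 → 1844.35 Pa
22.41 torr × 133.322 → 2987.75 Pa
Total: 8694 + 167186 + 1844.35 + 2987.75 = 180712 Pa
In kPa: 180712 / 1000 = 180.712 kPa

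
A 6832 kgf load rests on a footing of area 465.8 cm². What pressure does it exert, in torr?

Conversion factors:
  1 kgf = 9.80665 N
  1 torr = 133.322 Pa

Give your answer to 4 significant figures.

6832 kgf × 9.80665 = 66999 N
465.8 cm² × 0.0001 = 0.04658 m²
P = F / A = 66999 N / 0.04658 m² = 1.43836×10⁶ Pa
1.43836×10⁶ Pa ÷ (133.322 Pa/torr) = 10788.6 torr

1.079×10⁴ torr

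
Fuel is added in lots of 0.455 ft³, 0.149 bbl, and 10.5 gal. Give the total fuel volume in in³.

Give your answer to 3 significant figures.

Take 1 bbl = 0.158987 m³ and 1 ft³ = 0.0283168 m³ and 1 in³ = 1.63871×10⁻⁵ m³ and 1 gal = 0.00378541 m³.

0.455 ft³ × 0.0283168 → 0.0128841 m³
0.149 bbl × 0.158987 → 0.0236891 m³
10.5 gal × 0.00378541 → 0.0397468 m³
Combined: 0.0128841 + 0.0236891 + 0.0397468 = 0.07632 m³
In in³: 0.07632 / 1.63871×10⁻⁵ = 4657.32 in³

4660 in³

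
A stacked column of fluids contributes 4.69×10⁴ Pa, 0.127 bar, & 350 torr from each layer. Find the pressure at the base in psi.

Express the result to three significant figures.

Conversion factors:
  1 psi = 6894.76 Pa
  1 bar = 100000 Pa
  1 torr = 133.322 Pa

4.69×10⁴ Pa (already Pa)
0.127 bar × 100000 = 12700 Pa
350 torr × 133.322 = 46662.7 Pa
Total: 46900 + 12700 + 46662.7 = 106263 Pa
In psi: 106263 / 6894.76 = 15.4121 psi

15.4 psi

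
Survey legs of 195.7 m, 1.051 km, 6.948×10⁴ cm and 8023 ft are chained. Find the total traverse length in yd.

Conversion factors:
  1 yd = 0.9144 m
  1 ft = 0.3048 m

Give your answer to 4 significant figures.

4798 yd

195.7 m (already m)
1.051 km × 1000 = 1051 m
6.948×10⁴ cm × 0.01 = 694.8 m
8023 ft × 0.3048 = 2445.41 m
Sum: 195.7 + 1051 + 694.8 + 2445.41 = 4386.91 m
In yd: 4386.91 / 0.9144 = 4797.58 yd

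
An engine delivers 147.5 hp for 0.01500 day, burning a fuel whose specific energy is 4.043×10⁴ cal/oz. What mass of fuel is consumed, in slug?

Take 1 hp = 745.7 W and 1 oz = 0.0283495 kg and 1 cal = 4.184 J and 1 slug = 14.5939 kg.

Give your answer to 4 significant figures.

147.5 hp → 109991 W
0.01500 day → 1296 s
E = P × t = 109991 × 1296 = 1.42548×10⁸ J
4.043×10⁴ cal/oz → 5.96692×10⁶ J/kg
m = E / e_s = 1.42548×10⁸ / 5.96692×10⁶ = 23.8897 kg
In slug: 23.8897 / 14.5939 = 1.63696 slug

1.637 slug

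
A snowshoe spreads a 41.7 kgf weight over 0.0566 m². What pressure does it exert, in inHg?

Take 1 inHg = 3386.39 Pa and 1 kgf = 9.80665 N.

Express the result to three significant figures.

2.13 inHg

41.7 kgf × 9.80665 = 408.937 N
P = F / A = 408.937 N / 0.0566 m² = 7225.04 Pa
7225.04 Pa ÷ (3386.39 Pa/inHg) = 2.13355 inHg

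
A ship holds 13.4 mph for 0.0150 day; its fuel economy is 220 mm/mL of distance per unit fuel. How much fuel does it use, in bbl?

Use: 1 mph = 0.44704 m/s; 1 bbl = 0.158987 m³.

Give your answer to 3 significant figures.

13.4 mph → 5.99034 m/s
0.0150 day → 1296 s
d = v × t = 5.99034 × 1296 = 7763.48 m
220 mm/mL → 220000 m/m³
V = d / (distance per unit fuel) = 7763.48 / 220000 = 0.0352885 m³
In bbl: 0.0352885 / 0.158987 = 0.221958 bbl

0.222 bbl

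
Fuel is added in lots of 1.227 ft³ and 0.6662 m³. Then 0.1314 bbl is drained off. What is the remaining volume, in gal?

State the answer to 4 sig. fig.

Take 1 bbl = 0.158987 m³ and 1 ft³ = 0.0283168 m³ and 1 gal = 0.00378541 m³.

1.227 ft³ × 0.0283168 = 0.0347447 m³
0.6662 m³ (already m³)
0.1314 bbl × 0.158987 = 0.0208909 m³
Sum: 0.0347447 + 0.6662 − 0.0208909 = 0.680054 m³
In gal: 0.680054 / 0.00378541 = 179.651 gal

179.7 gal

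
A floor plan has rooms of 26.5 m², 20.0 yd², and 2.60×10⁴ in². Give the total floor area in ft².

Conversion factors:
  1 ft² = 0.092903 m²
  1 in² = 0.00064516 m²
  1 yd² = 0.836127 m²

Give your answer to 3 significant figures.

26.5 m² (already m²)
20.0 yd² × 0.836127 = 16.7225 m²
2.60×10⁴ in² × 0.00064516 = 16.7742 m²
Combined: 26.5 + 16.7225 + 16.7742 = 59.9967 m²
In ft²: 59.9967 / 0.092903 = 645.799 ft²

646 ft²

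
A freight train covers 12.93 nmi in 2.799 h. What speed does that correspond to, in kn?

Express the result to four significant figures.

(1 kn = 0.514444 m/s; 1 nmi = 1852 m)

12.93 nmi × 1852 → 23946.4 m
2.799 h × 3600 → 10076.4 s
v = d / t = 23946.4 m / 10076.4 s = 2.37648 m/s
2.37648 m/s ÷ (0.514444 m/s/kn) = 4.61951 kn

4.620 kn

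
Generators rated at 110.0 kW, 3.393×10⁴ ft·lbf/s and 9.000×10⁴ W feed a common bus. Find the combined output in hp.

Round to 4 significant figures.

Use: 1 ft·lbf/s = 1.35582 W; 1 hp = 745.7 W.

329.9 hp

110.0 kW × 1000 = 110000 W
3.393×10⁴ ft·lbf/s × 1.35582 = 46003 W
9.000×10⁴ W (already W)
Sum: 110000 + 46003 + 90000 = 246003 W
In hp: 246003 / 745.7 = 329.895 hp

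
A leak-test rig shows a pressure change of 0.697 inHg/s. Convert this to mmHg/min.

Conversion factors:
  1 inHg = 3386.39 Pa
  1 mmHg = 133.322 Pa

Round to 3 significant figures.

1060 mmHg/min

0.697 inHg/s × 3386.39 Pa/inHg = 2360.31 Pa/s
2360.31 Pa/s ÷ 133.322 Pa/mmHg × 60 s/min = 1062.23 mmHg/min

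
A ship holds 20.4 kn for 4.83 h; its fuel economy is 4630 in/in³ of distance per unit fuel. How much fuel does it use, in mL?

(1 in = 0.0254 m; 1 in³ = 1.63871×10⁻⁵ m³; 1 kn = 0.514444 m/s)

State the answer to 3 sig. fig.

20.4 kn → 10.4947 m/s
4.83 h → 17388 s
d = v × t = 10.4947 × 17388 = 182482 m
4630 in/in³ → 7.1765×10⁶ m/m³
V = d / (distance per unit fuel) = 182482 / 7.1765×10⁶ = 0.0254277 m³
In mL: 0.0254277 / 10⁻⁶ = 25427.7 mL

2.54×10⁴ mL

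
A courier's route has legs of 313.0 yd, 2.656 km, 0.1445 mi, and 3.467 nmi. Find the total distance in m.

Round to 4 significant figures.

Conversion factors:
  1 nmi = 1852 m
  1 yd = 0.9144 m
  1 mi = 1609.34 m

9596 m

313.0 yd × 0.9144 = 286.207 m
2.656 km × 1000 = 2656 m
0.1445 mi × 1609.34 = 232.55 m
3.467 nmi × 1852 = 6420.88 m
Total: 286.207 + 2656 + 232.55 + 6420.88 = 9595.64 m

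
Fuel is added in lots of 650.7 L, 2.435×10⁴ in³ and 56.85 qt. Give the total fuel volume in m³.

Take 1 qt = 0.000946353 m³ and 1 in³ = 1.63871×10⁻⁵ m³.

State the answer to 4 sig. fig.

650.7 L × 0.001 = 0.6507 m³
2.435×10⁴ in³ × 1.63871×10⁻⁵ = 0.399026 m³
56.85 qt × 0.000946353 = 0.0538002 m³
Total: 0.6507 + 0.399026 + 0.0538002 = 1.10353 m³

1.104 m³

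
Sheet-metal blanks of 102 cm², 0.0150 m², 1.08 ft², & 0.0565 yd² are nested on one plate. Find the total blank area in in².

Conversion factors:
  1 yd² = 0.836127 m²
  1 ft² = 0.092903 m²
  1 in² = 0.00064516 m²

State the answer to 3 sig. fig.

268 in²

102 cm² × 0.0001 = 0.0102 m²
0.0150 m² (already m²)
1.08 ft² × 0.092903 = 0.100335 m²
0.0565 yd² × 0.836127 = 0.0472412 m²
Total: 0.0102 + 0.015 + 0.100335 + 0.0472412 = 0.172776 m²
In in²: 0.172776 / 0.00064516 = 267.803 in²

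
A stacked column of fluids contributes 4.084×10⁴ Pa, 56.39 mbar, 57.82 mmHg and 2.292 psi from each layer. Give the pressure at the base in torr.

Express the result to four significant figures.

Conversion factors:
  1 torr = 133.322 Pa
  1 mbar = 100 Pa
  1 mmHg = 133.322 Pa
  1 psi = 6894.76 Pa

4.084×10⁴ Pa (already Pa)
56.39 mbar × 100 = 5639 Pa
57.82 mmHg × 133.322 = 7708.68 Pa
2.292 psi × 6894.76 = 15802.8 Pa
Total: 40840 + 5639 + 7708.68 + 15802.8 = 69990.5 Pa
In torr: 69990.5 / 133.322 = 524.973 torr

525.0 torr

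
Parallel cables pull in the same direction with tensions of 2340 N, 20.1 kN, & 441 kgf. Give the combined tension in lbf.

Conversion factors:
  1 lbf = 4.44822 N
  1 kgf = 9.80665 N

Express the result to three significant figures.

6020 lbf

2340 N (already N)
20.1 kN × 1000 → 20100 N
441 kgf × 9.80665 → 4324.73 N
Total: 2340 + 20100 + 4324.73 = 26764.7 N
In lbf: 26764.7 / 4.44822 = 6016.95 lbf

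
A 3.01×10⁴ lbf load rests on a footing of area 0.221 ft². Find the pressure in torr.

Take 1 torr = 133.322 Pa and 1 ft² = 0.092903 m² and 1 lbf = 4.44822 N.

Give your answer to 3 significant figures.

4.89×10⁴ torr

3.01×10⁴ lbf × 4.44822 = 133891 N
0.221 ft² × 0.092903 = 0.0205316 m²
P = F / A = 133891 N / 0.0205316 m² = 6.52122×10⁶ Pa
6.52122×10⁶ Pa ÷ (133.322 Pa/torr) = 48913.3 torr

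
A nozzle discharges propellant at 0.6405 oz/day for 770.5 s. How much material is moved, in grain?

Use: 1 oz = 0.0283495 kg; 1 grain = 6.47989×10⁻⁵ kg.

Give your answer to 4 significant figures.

0.6405 oz/day → 2.1016×10⁻⁷ kg/s
m = ṁ × t = 2.1016×10⁻⁷ × 770.5 = 1.61928×10⁻⁴ kg
In grain: 1.61928×10⁻⁴ / 6.47989×10⁻⁵ = 2.49893 grain

2.499 grain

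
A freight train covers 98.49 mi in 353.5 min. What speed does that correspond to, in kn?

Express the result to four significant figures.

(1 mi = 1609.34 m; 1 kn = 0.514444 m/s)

14.53 kn

98.49 mi × 1609.34 = 158504 m
353.5 min × 60 = 21210 s
v = d / t = 158504 m / 21210 s = 7.47308 m/s
7.47308 m/s ÷ (0.514444 m/s/kn) = 14.5265 kn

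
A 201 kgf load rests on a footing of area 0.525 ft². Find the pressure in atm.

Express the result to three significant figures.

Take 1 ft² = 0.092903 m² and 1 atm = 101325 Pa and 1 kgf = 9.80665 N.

201 kgf × 9.80665 = 1971.14 N
0.525 ft² × 0.092903 = 0.0487741 m²
P = F / A = 1971.14 N / 0.0487741 m² = 40413.7 Pa
40413.7 Pa ÷ (101325 Pa/atm) = 0.398852 atm

0.399 atm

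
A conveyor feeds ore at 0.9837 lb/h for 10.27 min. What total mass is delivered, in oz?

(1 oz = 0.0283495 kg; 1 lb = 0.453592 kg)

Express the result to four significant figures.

0.9837 lb/h → 1.23944×10⁻⁴ kg/s
10.27 min → 616.2 s
m = ṁ × t = 1.23944×10⁻⁴ × 616.2 = 0.0763743 kg
In oz: 0.0763743 / 0.0283495 = 2.69403 oz

2.694 oz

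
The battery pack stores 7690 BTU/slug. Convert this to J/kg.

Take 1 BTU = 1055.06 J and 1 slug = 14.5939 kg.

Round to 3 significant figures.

7690 BTU/slug × 1055.06 J/BTU ÷ 14.5939 kg/slug = 555945 J/kg
555945 J/kg  = 555945 J/kg

5.56×10⁵ J/kg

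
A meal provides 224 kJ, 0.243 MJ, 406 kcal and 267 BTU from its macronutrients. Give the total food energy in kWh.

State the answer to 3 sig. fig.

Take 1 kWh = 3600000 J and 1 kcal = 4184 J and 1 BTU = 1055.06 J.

224 kJ × 1000 = 224000 J
0.243 MJ × 1000000 = 243000 J
406 kcal × 4184 = 1.6987×10⁶ J
267 BTU × 1055.06 = 281701 J
Combined: 224000 + 243000 + 1.6987×10⁶ + 281701 = 2.4474×10⁶ J
In kWh: 2.4474×10⁶ / 3600000 = 0.679833 kWh

0.680 kWh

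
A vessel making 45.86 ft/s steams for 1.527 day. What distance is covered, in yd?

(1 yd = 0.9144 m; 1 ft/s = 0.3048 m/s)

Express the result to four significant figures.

45.86 ft/s × 0.3048 = 13.9781 m/s
1.527 day × 86400 = 131933 s
d = v × t = 13.9781 m/s × 131933 s = 1.84417×10⁶ m
1.84417×10⁶ m ÷ (0.9144 m/yd) = 2.01681×10⁶ yd

2.017×10⁶ yd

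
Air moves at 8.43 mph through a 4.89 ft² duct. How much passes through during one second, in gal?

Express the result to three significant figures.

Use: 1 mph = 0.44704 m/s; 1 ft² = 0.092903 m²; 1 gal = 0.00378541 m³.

8.43 mph × 0.44704 = 3.76855 m/s
4.89 ft² × 0.092903 = 0.454296 m²
V = v × A × t = 3.76855 m/s × 0.454296 m² × 1 s = 1.71204 m³
1.71204 m³ ÷ (0.00378541 m³/gal) = 452.273 gal

452 gal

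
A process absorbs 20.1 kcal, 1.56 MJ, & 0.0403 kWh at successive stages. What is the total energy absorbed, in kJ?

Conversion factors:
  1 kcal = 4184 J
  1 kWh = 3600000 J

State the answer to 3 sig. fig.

1790 kJ

20.1 kcal × 4184 = 84098.4 J
1.56 MJ × 1000000 = 1.56×10⁶ J
0.0403 kWh × 3600000 = 145080 J
Total: 84098.4 + 1.56×10⁶ + 145080 = 1.78918×10⁶ J
In kJ: 1.78918×10⁶ / 1000 = 1789.18 kJ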